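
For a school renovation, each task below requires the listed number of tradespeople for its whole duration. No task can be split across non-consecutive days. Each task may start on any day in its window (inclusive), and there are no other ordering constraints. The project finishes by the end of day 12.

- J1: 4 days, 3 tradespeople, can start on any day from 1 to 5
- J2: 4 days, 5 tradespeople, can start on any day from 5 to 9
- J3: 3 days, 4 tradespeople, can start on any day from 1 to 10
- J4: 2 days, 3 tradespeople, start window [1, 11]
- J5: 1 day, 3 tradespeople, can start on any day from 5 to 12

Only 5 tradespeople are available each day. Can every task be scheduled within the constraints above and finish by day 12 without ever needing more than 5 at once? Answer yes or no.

The minimum achievable peak is 6; 5 < 6, so no feasible schedule stays within the cap.

no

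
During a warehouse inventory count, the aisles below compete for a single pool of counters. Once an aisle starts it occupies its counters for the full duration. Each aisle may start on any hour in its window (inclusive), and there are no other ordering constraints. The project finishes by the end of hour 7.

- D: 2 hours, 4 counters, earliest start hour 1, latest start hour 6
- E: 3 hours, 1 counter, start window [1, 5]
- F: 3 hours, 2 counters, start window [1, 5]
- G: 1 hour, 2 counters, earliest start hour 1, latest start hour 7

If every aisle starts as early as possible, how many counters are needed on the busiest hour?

Early-start schedule: D@1, E@1, F@1, G@1.
Load per hour: hour 1: 9, hour 2: 7, hour 3: 3, hour 4: 0, hour 5: 0, hour 6: 0, hour 7: 0.
Peak is 9.

9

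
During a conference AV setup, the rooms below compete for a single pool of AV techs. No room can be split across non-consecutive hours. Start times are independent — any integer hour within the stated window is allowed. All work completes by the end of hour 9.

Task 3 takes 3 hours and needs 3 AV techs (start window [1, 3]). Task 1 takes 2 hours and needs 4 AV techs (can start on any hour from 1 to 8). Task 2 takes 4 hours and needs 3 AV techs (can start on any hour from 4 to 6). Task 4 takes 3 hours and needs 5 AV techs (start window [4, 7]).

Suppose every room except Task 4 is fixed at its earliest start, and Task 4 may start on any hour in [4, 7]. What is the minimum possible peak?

8

Task 4@4: h1:7  h2:7  h3:3  h4:8  h5:8  h6:8  h7:3  h8:0  h9:0 → peak 8
Task 4@5: h1:7  h2:7  h3:3  h4:3  h5:8  h6:8  h7:8  h8:0  h9:0 → peak 8
Task 4@6: h1:7  h2:7  h3:3  h4:3  h5:3  h6:8  h7:8  h8:5  h9:0 → peak 8
Task 4@7: h1:7  h2:7  h3:3  h4:3  h5:3  h6:3  h7:8  h8:5  h9:5 → peak 8
Best is Task 4@4, peak 8.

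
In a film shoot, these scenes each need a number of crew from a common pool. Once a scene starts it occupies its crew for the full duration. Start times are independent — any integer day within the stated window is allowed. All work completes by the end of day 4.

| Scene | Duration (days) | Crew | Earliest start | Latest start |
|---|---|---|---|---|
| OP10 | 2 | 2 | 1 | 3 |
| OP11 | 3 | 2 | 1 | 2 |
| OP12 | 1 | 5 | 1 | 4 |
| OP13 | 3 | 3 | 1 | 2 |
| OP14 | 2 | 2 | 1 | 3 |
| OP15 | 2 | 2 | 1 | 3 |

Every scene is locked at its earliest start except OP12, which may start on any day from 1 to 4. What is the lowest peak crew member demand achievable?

11

OP12@1: d1:16  d2:11  d3:5  d4:0 → peak 16
OP12@2: d1:11  d2:16  d3:5  d4:0 → peak 16
OP12@3: d1:11  d2:11  d3:10  d4:0 → peak 11
OP12@4: d1:11  d2:11  d3:5  d4:5 → peak 11
Best is OP12@3, peak 11.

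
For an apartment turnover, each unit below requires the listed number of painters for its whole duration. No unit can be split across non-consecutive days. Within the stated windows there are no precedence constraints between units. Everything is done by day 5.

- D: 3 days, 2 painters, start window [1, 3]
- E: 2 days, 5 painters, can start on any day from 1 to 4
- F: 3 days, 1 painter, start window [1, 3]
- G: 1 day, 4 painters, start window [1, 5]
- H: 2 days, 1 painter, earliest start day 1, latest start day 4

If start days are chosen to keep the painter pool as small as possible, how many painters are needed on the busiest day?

6

Early-start (D@1, E@1, F@1, G@1, H@1) gives peak 13: d1:13  d2:9  d3:3  d4:0  d5:0.
Shift E→4, F→2, H→2.
Schedule D@1, E@4, F@2, G@1, H@2: d1:6  d2:4  d3:4  d4:6  d5:5 — peak 6.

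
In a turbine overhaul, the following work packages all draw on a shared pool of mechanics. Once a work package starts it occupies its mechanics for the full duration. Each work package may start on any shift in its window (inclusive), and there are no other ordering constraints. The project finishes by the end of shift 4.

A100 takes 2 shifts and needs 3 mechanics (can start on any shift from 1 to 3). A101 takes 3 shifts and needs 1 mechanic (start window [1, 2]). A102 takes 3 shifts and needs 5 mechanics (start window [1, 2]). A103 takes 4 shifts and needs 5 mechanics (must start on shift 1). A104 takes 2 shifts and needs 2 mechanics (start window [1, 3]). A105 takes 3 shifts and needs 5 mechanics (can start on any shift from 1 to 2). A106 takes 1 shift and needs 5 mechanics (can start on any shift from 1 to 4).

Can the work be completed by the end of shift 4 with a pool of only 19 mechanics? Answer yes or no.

Schedule A100@1, A101@1, A102@1, A103@1, A104@3, A105@1, A106@4: s1:19  s2:19  s3:18  s4:12 — peak 19 ≤ 19.

yes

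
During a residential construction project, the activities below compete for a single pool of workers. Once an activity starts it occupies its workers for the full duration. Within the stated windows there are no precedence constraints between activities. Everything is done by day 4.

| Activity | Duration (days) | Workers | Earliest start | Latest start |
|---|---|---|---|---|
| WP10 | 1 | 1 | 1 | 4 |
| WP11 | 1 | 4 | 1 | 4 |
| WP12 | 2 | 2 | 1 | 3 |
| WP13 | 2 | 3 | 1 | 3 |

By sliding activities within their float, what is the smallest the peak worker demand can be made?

Early-start (WP10@1, WP11@1, WP12@1, WP13@1) gives peak 10: d1:10  d2:5  d3:0  d4:0.
Shift WP12→2, WP13→2.
Schedule WP10@1, WP11@1, WP12@2, WP13@2: d1:5  d2:5  d3:5  d4:0 — peak 5.

5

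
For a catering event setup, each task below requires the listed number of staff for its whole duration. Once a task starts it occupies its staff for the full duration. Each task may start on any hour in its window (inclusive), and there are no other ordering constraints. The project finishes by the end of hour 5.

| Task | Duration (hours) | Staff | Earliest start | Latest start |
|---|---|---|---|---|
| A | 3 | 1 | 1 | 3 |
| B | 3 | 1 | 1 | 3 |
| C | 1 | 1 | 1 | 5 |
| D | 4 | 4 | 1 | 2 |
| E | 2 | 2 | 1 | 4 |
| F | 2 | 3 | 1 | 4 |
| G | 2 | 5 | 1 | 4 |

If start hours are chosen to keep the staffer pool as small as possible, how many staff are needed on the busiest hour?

Early-start (A@1, B@1, C@1, D@1, E@1, F@1, G@1) gives peak 17: h1:17  h2:16  h3:6  h4:4  h5:0.
Shift B→3, F→2, G→4.
Schedule A@1, B@3, C@1, D@1, E@1, F@2, G@4: h1:8  h2:10  h3:9  h4:10  h5:6 — peak 10.

10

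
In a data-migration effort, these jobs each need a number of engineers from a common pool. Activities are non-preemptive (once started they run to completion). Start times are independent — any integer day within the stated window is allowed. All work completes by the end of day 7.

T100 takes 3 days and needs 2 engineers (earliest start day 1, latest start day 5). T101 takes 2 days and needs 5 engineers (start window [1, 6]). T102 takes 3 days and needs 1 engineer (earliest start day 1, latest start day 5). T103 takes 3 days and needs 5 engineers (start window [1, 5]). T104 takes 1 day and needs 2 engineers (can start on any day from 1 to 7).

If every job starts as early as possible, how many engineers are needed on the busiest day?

15

Early-start schedule: T100@1, T101@1, T102@1, T103@1, T104@1.
Load per day: day 1: 15, day 2: 13, day 3: 8, day 4: 0, day 5: 0, day 6: 0, day 7: 0.
Peak is 15.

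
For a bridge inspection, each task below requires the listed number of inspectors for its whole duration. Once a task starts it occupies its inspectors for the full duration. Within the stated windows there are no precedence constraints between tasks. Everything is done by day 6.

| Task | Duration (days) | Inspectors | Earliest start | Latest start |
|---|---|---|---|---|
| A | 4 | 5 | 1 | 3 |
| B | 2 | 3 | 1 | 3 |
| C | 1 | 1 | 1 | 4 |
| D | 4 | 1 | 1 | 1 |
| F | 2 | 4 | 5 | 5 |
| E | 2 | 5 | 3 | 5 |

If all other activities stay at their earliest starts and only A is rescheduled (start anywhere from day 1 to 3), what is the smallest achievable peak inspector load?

11

A@1: d1:10  d2:9  d3:11  d4:11  d5:4  d6:4 → peak 11
A@2: d1:5  d2:9  d3:11  d4:11  d5:9  d6:4 → peak 11
A@3: d1:5  d2:4  d3:11  d4:11  d5:9  d6:9 → peak 11
Best is A@1, peak 11.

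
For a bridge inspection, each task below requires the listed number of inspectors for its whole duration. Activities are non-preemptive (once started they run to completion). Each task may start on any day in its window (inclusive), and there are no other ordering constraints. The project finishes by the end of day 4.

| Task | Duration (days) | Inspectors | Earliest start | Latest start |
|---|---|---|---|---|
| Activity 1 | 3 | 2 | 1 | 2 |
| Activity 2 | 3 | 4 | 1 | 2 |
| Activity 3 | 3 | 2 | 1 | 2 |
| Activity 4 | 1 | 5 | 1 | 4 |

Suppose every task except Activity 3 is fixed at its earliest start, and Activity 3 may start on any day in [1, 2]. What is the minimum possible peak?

Activity 3@1: d1:13  d2:8  d3:8  d4:0 → peak 13
Activity 3@2: d1:11  d2:8  d3:8  d4:2 → peak 11
Best is Activity 3@2, peak 11.

11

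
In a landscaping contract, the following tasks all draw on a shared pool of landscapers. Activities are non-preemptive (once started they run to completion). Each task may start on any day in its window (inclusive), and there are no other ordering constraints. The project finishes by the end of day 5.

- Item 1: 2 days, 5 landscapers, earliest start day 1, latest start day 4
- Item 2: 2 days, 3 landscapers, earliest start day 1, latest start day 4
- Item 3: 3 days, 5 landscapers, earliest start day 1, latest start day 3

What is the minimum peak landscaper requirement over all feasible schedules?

Early-start (Item 1@1, Item 2@1, Item 3@1) gives peak 13: d1:13  d2:13  d3:5  d4:0  d5:0.
Shift Item 3→3.
Schedule Item 1@1, Item 2@1, Item 3@3: d1:8  d2:8  d3:5  d4:5  d5:5 — peak 8.

8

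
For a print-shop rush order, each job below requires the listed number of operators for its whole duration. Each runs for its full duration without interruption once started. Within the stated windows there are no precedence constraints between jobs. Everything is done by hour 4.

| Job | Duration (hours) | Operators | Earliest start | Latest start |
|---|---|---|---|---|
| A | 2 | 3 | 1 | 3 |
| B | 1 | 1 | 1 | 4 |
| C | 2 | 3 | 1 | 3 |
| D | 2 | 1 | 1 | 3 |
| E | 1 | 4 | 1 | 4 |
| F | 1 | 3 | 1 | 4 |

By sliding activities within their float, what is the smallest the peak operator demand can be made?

6

Early-start (A@1, B@1, C@1, D@1, E@1, F@1) gives peak 15: h1:15  h2:7  h3:0  h4:0.
Shift B→3, D→3, E→3, F→4.
Schedule A@1, B@3, C@1, D@3, E@3, F@4: h1:6  h2:6  h3:6  h4:4 — peak 6.
Total operator-hours = 22 over 4 hours ⇒ peak ≥ ⌈22/4⌉ = 6, so 6 is optimal.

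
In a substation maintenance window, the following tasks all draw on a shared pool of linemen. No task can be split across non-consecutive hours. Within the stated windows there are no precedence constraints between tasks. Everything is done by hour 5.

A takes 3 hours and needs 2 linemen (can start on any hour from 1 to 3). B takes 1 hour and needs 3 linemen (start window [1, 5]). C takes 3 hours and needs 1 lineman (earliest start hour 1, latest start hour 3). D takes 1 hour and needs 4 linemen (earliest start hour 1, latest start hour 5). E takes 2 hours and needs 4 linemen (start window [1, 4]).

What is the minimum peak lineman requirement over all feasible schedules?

6

Early-start (A@1, B@1, C@1, D@1, E@1) gives peak 14: h1:14  h2:7  h3:3  h4:0  h5:0.
Shift C→3, D→2, E→4.
Schedule A@1, B@1, C@3, D@2, E@4: h1:5  h2:6  h3:3  h4:5  h5:5 — peak 6.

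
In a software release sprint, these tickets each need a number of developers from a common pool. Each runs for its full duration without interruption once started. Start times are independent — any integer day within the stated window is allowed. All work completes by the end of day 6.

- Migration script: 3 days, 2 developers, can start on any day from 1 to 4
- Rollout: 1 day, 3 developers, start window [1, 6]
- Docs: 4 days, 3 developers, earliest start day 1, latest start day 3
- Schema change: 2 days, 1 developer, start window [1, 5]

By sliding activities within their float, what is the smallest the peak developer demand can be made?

Early-start (Migration script@1, Rollout@1, Docs@1, Schema change@1) gives peak 9: d1:9  d2:6  d3:5  d4:3  d5:0  d6:0.
Shift Docs→2, Schema change→4.
Schedule Migration script@1, Rollout@1, Docs@2, Schema change@4: d1:5  d2:5  d3:5  d4:4  d5:4  d6:0 — peak 5.

5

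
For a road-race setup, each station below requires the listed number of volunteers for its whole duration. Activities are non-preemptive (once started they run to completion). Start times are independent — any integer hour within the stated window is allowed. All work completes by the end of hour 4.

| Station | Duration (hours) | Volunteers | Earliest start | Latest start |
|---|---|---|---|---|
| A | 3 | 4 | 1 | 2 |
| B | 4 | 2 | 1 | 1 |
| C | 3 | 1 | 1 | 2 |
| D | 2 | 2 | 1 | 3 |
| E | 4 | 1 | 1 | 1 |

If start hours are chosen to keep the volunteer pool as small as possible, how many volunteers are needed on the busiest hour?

10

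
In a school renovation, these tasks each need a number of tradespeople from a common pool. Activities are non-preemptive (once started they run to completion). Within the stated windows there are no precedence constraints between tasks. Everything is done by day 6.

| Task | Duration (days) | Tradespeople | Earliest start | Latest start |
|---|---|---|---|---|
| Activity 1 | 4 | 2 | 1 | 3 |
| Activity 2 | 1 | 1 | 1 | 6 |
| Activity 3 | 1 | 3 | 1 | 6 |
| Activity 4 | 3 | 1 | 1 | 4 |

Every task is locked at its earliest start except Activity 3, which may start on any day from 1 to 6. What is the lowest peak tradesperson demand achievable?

4

Activity 3@1: d1:7  d2:3  d3:3  d4:2  d5:0  d6:0 → peak 7
Activity 3@2: d1:4  d2:6  d3:3  d4:2  d5:0  d6:0 → peak 6
Activity 3@3: d1:4  d2:3  d3:6  d4:2  d5:0  d6:0 → peak 6
Activity 3@4: d1:4  d2:3  d3:3  d4:5  d5:0  d6:0 → peak 5
Activity 3@5: d1:4  d2:3  d3:3  d4:2  d5:3  d6:0 → peak 4
Activity 3@6: d1:4  d2:3  d3:3  d4:2  d5:0  d6:3 → peak 4
Best is Activity 3@5, peak 4.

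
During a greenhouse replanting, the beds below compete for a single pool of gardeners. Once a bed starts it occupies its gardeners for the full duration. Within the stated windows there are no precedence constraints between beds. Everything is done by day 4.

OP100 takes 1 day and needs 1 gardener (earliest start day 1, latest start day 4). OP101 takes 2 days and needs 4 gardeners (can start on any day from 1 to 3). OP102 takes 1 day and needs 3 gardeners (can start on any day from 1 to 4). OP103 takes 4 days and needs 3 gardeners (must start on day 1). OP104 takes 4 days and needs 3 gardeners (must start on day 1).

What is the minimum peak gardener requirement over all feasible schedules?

10

Early-start (OP100@1, OP101@1, OP102@1, OP103@1, OP104@1) gives peak 14: d1:14  d2:10  d3:6  d4:6.
Shift OP101→2.
Schedule OP100@1, OP101@2, OP102@1, OP103@1, OP104@1: d1:10  d2:10  d3:10  d4:6 — peak 10.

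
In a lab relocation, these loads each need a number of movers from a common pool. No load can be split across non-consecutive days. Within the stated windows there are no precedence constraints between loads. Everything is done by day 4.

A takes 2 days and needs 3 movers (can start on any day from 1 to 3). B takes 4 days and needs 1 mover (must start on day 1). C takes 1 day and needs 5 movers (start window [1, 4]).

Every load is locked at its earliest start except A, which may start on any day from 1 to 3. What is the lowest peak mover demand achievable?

6

A@1: d1:9  d2:4  d3:1  d4:1 → peak 9
A@2: d1:6  d2:4  d3:4  d4:1 → peak 6
A@3: d1:6  d2:1  d3:4  d4:4 → peak 6
Best is A@2, peak 6.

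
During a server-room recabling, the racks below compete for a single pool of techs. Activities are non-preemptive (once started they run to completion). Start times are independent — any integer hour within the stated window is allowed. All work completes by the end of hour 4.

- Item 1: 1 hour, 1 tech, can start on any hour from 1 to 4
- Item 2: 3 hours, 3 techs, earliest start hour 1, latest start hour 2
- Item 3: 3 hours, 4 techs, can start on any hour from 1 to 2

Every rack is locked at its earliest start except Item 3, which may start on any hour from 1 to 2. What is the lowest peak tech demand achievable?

Item 3@1: h1:8  h2:7  h3:7  h4:0 → peak 8
Item 3@2: h1:4  h2:7  h3:7  h4:4 → peak 7
Best is Item 3@2, peak 7.

7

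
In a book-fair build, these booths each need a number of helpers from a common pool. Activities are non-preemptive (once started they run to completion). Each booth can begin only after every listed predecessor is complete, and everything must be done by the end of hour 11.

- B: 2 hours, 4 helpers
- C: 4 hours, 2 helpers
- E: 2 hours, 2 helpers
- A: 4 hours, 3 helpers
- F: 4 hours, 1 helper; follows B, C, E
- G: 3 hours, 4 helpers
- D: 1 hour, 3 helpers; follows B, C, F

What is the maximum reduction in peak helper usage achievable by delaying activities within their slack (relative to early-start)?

9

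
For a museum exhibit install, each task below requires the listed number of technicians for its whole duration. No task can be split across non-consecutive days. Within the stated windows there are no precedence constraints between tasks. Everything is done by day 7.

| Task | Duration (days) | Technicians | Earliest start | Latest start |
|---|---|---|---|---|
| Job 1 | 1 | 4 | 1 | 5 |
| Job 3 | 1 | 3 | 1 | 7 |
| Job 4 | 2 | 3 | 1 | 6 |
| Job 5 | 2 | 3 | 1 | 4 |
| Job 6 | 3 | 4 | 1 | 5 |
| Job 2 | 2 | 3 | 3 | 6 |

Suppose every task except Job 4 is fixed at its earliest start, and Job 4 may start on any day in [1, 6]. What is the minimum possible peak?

Job 4@1: d1:17  d2:10  d3:7  d4:3  d5:0  d6:0  d7:0 → peak 17
Job 4@2: d1:14  d2:10  d3:10  d4:3  d5:0  d6:0  d7:0 → peak 14
Job 4@3: d1:14  d2:7  d3:10  d4:6  d5:0  d6:0  d7:0 → peak 14
Job 4@4: d1:14  d2:7  d3:7  d4:6  d5:3  d6:0  d7:0 → peak 14
Job 4@5: d1:14  d2:7  d3:7  d4:3  d5:3  d6:3  d7:0 → peak 14
Job 4@6: d1:14  d2:7  d3:7  d4:3  d5:0  d6:3  d7:3 → peak 14
Best is Job 4@2, peak 14.

14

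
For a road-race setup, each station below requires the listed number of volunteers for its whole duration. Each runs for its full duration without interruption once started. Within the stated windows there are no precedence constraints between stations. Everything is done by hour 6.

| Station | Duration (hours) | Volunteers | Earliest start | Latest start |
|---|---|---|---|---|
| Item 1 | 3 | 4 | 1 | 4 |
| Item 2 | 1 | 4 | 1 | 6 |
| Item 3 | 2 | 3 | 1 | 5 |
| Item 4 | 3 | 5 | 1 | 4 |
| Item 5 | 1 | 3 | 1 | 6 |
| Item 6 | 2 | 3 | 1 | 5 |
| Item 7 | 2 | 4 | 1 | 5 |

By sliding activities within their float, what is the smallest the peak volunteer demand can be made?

Early-start (Item 1@1, Item 2@1, Item 3@1, Item 4@1, Item 5@1, Item 6@1, Item 7@1) gives peak 26: h1:26  h2:19  h3:9  h4:0  h5:0  h6:0.
Shift Item 3→2, Item 4→4, Item 5→2, Item 6→3, Item 7→5.
Schedule Item 1@1, Item 2@1, Item 3@2, Item 4@4, Item 5@2, Item 6@3, Item 7@5: h1:8  h2:10  h3:10  h4:8  h5:9  h6:9 — peak 10.

10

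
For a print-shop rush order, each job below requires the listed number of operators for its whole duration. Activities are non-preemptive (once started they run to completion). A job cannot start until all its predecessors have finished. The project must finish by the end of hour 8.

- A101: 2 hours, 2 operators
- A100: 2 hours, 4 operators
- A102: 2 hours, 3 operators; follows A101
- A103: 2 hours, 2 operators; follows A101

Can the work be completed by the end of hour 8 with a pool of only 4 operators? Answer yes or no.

yes

Schedule A101@1, A100@3, A102@5, A103@7: h1:2  h2:2  h3:4  h4:4  h5:3  h6:3  h7:2  h8:2 — peak 4 ≤ 4.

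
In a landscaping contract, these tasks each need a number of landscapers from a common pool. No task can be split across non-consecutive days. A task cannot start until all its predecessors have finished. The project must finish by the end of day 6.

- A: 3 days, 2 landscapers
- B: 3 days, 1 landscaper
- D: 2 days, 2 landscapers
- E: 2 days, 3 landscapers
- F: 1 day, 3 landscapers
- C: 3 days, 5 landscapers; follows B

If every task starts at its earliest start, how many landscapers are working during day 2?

8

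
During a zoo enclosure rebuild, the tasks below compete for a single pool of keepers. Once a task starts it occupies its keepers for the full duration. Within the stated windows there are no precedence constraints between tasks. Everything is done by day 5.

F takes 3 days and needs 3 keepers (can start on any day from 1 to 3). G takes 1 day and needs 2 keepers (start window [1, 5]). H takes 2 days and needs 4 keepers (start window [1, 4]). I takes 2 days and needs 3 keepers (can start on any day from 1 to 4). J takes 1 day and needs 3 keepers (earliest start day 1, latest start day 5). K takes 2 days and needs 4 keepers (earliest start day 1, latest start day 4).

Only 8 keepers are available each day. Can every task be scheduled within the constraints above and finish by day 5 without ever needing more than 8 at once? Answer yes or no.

Schedule F@1, G@1, H@2, I@4, J@1, K@4: d1:8  d2:7  d3:7  d4:7  d5:7 — peak 8 ≤ 8.

yes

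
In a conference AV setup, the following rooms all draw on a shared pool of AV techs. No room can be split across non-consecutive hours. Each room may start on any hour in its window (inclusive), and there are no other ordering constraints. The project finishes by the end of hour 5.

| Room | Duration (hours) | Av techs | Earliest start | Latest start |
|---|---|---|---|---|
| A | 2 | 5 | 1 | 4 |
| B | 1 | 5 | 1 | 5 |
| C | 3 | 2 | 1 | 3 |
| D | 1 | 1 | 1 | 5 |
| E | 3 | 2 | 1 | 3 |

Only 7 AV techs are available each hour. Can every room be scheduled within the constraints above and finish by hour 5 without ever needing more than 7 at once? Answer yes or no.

Schedule A@1, B@4, C@1, D@3, E@3: h1:7  h2:7  h3:5  h4:7  h5:2 — peak 7 ≤ 7.

yes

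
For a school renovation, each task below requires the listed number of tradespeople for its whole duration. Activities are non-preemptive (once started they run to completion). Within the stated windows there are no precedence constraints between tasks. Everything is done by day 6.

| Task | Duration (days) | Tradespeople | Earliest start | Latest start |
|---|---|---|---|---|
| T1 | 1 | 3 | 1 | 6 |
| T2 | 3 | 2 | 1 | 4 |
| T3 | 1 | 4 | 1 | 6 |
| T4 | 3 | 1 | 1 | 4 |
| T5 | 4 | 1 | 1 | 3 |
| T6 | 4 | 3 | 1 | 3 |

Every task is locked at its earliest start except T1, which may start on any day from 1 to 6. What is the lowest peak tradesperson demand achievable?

T1@1: d1:14  d2:7  d3:7  d4:4  d5:0  d6:0 → peak 14
T1@2: d1:11  d2:10  d3:7  d4:4  d5:0  d6:0 → peak 11
T1@3: d1:11  d2:7  d3:10  d4:4  d5:0  d6:0 → peak 11
T1@4: d1:11  d2:7  d3:7  d4:7  d5:0  d6:0 → peak 11
T1@5: d1:11  d2:7  d3:7  d4:4  d5:3  d6:0 → peak 11
T1@6: d1:11  d2:7  d3:7  d4:4  d5:0  d6:3 → peak 11
Best is T1@2, peak 11.

11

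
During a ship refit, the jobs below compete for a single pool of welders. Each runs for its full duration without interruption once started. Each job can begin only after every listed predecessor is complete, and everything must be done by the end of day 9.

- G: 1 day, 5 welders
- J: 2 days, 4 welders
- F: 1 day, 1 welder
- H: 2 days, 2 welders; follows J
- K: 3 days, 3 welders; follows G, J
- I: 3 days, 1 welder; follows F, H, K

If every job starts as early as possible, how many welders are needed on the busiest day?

10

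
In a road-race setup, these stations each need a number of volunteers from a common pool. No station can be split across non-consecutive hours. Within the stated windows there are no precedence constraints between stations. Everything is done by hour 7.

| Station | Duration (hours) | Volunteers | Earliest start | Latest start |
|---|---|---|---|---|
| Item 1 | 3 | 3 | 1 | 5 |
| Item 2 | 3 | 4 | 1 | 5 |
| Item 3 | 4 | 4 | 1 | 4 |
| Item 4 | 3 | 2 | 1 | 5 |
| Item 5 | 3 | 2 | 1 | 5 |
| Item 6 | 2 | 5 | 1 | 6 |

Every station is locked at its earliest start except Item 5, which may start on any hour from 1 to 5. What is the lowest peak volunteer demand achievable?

18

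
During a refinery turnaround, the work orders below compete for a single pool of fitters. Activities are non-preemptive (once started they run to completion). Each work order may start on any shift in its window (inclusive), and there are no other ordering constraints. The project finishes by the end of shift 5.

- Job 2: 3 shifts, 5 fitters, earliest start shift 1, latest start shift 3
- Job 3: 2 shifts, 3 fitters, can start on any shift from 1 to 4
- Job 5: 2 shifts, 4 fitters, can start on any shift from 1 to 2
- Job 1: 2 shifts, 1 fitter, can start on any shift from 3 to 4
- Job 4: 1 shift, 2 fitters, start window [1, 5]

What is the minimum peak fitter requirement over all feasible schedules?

7

Early-start (Job 2@1, Job 3@1, Job 5@1, Job 1@3, Job 4@1) gives peak 14: s1:14  s2:12  s3:6  s4:1  s5:0.
Shift Job 2→3, Job 4→5.
Schedule Job 2@3, Job 3@1, Job 5@1, Job 1@3, Job 4@5: s1:7  s2:7  s3:6  s4:6  s5:7 — peak 7.
Total fitter-shifts = 33 over 5 shifts ⇒ peak ≥ ⌈33/5⌉ = 7, so 7 is optimal.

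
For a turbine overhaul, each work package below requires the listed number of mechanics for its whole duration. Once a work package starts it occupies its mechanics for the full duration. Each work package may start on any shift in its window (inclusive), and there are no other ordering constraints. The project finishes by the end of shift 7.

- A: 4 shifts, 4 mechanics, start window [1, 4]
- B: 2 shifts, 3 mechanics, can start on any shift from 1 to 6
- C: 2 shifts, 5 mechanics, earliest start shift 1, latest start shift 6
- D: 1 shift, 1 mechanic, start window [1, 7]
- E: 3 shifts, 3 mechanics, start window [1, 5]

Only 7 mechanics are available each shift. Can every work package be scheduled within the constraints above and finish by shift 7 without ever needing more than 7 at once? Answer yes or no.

yes

Schedule A@1, B@1, C@6, D@5, E@3: s1:7  s2:7  s3:7  s4:7  s5:4  s6:5  s7:5 — peak 7 ≤ 7.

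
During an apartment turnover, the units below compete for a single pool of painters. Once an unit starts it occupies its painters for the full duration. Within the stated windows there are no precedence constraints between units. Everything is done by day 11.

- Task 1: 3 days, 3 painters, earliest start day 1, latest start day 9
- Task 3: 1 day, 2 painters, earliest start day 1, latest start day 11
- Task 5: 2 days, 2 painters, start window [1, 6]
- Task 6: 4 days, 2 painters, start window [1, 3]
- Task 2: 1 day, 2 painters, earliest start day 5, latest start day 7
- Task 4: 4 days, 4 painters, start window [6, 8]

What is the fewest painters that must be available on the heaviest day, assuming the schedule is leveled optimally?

Early-start (Task 1@1, Task 3@1, Task 5@1, Task 6@1, Task 2@5, Task 4@6) gives peak 9: d1:9  d2:7  d3:5  d4:2  d5:2  d6:4  d7:4  d8:4  d9:4  d10:0  d11:0.
Shift Task 5→4, Task 6→2, Task 2→6, Task 4→7.
Schedule Task 1@1, Task 3@1, Task 5@4, Task 6@2, Task 2@6, Task 4@7: d1:5  d2:5  d3:5  d4:4  d5:4  d6:2  d7:4  d8:4  d9:4  d10:4  d11:0 — peak 5.

5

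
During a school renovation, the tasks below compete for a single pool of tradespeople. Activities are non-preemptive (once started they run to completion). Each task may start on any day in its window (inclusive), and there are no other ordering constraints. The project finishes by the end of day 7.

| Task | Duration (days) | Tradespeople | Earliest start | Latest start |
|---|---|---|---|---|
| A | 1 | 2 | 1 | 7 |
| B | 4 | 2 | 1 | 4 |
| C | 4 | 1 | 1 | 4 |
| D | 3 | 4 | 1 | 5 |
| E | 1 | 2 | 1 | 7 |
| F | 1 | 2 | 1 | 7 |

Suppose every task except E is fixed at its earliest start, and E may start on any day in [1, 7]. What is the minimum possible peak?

11

E@1: d1:13  d2:7  d3:7  d4:3  d5:0  d6:0  d7:0 → peak 13
E@2: d1:11  d2:9  d3:7  d4:3  d5:0  d6:0  d7:0 → peak 11
E@3: d1:11  d2:7  d3:9  d4:3  d5:0  d6:0  d7:0 → peak 11
E@4: d1:11  d2:7  d3:7  d4:5  d5:0  d6:0  d7:0 → peak 11
E@5: d1:11  d2:7  d3:7  d4:3  d5:2  d6:0  d7:0 → peak 11
E@6: d1:11  d2:7  d3:7  d4:3  d5:0  d6:2  d7:0 → peak 11
E@7: d1:11  d2:7  d3:7  d4:3  d5:0  d6:0  d7:2 → peak 11
Best is E@2, peak 11.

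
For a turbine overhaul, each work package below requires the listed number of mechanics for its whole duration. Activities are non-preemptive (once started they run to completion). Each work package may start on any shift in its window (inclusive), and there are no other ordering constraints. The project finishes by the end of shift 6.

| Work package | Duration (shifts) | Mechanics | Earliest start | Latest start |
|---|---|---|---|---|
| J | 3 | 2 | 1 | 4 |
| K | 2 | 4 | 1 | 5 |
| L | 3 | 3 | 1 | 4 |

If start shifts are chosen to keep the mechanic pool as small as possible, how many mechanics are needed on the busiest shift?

5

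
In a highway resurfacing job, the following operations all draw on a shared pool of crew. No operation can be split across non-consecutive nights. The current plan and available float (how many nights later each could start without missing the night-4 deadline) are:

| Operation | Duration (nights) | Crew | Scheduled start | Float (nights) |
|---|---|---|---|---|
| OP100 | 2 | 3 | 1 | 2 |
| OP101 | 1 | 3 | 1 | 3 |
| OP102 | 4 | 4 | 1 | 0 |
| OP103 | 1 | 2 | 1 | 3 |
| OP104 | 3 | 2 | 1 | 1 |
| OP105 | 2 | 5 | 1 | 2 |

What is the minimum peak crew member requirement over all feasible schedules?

Early-start (OP100@1, OP101@1, OP102@1, OP103@1, OP104@1, OP105@1) gives peak 19: n1:19  n2:14  n3:6  n4:4.
Shift OP103→2, OP104→2, OP105→3.
Schedule OP100@1, OP101@1, OP102@1, OP103@2, OP104@2, OP105@3: n1:10  n2:11  n3:11  n4:11 — peak 11.
Total crew member-nights = 43 over 4 nights ⇒ peak ≥ ⌈43/4⌉ = 11, so 11 is optimal.

11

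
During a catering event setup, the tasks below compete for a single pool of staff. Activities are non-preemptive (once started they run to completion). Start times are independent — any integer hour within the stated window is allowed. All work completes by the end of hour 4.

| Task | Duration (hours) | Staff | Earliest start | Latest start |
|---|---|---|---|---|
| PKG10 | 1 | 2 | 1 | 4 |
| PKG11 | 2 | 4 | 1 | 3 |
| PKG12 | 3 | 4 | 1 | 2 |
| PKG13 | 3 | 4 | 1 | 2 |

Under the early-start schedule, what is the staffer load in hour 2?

12

At early start, hour 2 has: PKG11, PKG12, PKG13.
Demand: 4 + 4 + 4 = 12.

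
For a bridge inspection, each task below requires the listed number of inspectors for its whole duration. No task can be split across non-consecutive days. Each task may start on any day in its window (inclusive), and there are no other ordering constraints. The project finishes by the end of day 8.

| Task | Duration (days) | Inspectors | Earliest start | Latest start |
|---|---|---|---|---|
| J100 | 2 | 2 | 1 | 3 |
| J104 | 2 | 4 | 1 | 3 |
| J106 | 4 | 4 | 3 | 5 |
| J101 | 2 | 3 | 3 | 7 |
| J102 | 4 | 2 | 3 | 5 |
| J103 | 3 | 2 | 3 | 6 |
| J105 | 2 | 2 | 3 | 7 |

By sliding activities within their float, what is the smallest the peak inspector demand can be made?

Early-start (J100@1, J104@1, J106@3, J101@3, J102@3, J103@3, J105@3) gives peak 13: d1:6  d2:6  d3:13  d4:13  d5:8  d6:6  d7:0  d8:0.
Shift J102→5, J103→5, J105→7.
Schedule J100@1, J104@1, J106@3, J101@3, J102@5, J103@5, J105@7: d1:6  d2:6  d3:7  d4:7  d5:8  d6:8  d7:6  d8:4 — peak 8.

8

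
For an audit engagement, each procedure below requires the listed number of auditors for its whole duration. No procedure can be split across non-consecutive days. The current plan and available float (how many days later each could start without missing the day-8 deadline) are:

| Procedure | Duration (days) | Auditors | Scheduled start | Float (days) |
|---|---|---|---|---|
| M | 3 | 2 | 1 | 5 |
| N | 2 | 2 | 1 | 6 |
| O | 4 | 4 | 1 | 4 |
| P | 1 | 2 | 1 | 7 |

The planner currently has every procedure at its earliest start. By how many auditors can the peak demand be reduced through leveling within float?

Early-start peak: d1:10  d2:8  d3:6  d4:4  d5:0  d6:0  d7:0  d8:0 ⇒ 10.
Leveled (M@1, N@1, O@4, P@3): d1:4  d2:4  d3:4  d4:4  d5:4  d6:4  d7:4  d8:0 ⇒ 4.
Reduction 10 − 4 = 6.

6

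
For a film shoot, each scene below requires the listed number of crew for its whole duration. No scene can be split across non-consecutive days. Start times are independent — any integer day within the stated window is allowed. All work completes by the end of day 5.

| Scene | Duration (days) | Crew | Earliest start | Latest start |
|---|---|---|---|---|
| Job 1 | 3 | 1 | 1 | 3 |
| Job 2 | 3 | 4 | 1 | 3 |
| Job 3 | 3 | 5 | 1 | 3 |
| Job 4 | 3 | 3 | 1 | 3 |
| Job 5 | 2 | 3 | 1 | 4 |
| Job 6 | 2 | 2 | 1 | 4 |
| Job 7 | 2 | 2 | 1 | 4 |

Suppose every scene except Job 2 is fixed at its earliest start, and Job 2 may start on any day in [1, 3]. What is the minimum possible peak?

Job 2@1: d1:20  d2:20  d3:13  d4:0  d5:0 → peak 20
Job 2@2: d1:16  d2:20  d3:13  d4:4  d5:0 → peak 20
Job 2@3: d1:16  d2:16  d3:13  d4:4  d5:4 → peak 16
Best is Job 2@3, peak 16.

16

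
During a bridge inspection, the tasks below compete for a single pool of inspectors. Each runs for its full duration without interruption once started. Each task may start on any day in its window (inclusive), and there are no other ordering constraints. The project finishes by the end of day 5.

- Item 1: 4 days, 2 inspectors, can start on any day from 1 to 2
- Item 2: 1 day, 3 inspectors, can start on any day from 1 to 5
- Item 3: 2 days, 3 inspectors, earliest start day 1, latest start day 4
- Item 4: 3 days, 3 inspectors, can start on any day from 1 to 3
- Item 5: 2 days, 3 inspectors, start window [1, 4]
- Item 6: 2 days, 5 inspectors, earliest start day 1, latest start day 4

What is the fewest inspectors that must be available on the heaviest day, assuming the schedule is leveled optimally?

10

Early-start (Item 1@1, Item 2@1, Item 3@1, Item 4@1, Item 5@1, Item 6@1) gives peak 19: d1:19  d2:16  d3:5  d4:2  d5:0.
Shift Item 4→3, Item 5→2, Item 6→4.
Schedule Item 1@1, Item 2@1, Item 3@1, Item 4@3, Item 5@2, Item 6@4: d1:8  d2:8  d3:8  d4:10  d5:8 — peak 10.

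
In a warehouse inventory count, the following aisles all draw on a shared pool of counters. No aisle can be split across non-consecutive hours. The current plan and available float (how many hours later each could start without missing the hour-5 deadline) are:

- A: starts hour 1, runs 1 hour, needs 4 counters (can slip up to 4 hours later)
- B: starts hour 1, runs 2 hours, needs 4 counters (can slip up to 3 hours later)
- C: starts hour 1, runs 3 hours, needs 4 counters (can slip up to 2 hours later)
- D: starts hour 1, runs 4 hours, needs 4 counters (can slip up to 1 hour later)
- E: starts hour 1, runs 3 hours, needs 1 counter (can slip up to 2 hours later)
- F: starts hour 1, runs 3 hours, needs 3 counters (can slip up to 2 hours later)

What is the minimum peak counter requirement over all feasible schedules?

12

Early-start (A@1, B@1, C@1, D@1, E@1, F@1) gives peak 20: h1:20  h2:16  h3:12  h4:4  h5:0.
Shift D→2, E→3, F→3.
Schedule A@1, B@1, C@1, D@2, E@3, F@3: h1:12  h2:12  h3:12  h4:8  h5:8 — peak 12.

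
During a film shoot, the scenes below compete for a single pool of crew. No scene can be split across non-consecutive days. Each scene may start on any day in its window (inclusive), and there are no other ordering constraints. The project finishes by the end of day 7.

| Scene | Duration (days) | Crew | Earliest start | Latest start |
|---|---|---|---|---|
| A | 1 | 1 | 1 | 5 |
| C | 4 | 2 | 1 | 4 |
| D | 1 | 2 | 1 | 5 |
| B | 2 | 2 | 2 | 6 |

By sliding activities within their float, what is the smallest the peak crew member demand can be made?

3

Early-start (A@1, C@1, D@1, B@2) gives peak 5: d1:5  d2:4  d3:4  d4:2  d5:0  d6:0  d7:0.
Shift D→5, B→6.
Schedule A@1, C@1, D@5, B@6: d1:3  d2:2  d3:2  d4:2  d5:2  d6:2  d7:2 — peak 3.
Total crew member-days = 15 over 7 days ⇒ peak ≥ ⌈15/7⌉ = 3, so 3 is optimal.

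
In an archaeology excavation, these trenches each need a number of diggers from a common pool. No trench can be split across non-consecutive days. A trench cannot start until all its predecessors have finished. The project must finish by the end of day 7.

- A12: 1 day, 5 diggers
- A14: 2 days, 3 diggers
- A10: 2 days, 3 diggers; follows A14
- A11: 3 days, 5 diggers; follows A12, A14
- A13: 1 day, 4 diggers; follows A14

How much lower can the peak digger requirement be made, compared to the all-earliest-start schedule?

4

Early-start peak: d1:8  d2:3  d3:12  d4:8  d5:5  d6:0  d7:0 ⇒ 12.
Leveled (A12@1, A14@1, A10@3, A11@3, A13@6): d1:8  d2:3  d3:8  d4:8  d5:5  d6:4  d7:0 ⇒ 8.
Reduction 12 − 8 = 4.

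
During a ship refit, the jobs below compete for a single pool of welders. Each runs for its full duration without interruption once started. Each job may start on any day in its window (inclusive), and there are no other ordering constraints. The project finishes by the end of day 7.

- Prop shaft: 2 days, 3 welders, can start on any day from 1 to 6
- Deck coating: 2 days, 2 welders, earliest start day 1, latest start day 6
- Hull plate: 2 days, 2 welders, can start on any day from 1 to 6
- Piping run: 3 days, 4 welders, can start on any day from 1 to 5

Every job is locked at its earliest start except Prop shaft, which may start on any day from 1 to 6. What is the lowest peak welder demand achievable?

8

Prop shaft@1: d1:11  d2:11  d3:4  d4:0  d5:0  d6:0  d7:0 → peak 11
Prop shaft@2: d1:8  d2:11  d3:7  d4:0  d5:0  d6:0  d7:0 → peak 11
Prop shaft@3: d1:8  d2:8  d3:7  d4:3  d5:0  d6:0  d7:0 → peak 8
Prop shaft@4: d1:8  d2:8  d3:4  d4:3  d5:3  d6:0  d7:0 → peak 8
Prop shaft@5: d1:8  d2:8  d3:4  d4:0  d5:3  d6:3  d7:0 → peak 8
Prop shaft@6: d1:8  d2:8  d3:4  d4:0  d5:0  d6:3  d7:3 → peak 8
Best is Prop shaft@3, peak 8.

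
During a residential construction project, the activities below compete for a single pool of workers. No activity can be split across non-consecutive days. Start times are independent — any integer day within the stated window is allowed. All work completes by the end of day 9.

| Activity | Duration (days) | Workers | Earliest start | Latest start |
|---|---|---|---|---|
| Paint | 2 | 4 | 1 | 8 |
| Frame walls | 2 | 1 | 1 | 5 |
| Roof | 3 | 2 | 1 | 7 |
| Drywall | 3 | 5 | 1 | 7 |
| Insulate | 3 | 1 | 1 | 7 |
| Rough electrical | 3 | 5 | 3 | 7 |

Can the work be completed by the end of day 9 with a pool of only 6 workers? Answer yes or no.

Schedule Paint@1, Frame walls@3, Roof@1, Drywall@4, Insulate@5, Rough electrical@7: d1:6  d2:6  d3:3  d4:6  d5:6  d6:6  d7:6  d8:5  d9:5 — peak 6 ≤ 6.

yes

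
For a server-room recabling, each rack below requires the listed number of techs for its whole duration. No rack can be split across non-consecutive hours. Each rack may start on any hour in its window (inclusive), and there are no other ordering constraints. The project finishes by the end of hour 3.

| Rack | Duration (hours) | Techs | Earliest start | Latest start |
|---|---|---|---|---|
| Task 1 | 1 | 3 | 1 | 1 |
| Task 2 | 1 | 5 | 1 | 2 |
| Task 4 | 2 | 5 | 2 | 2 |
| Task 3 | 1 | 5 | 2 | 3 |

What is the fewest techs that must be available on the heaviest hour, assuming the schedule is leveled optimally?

Schedule Task 1@1, Task 2@1, Task 4@2, Task 3@2: h1:8  h2:10  h3:5 — peak 10.
No arrangement of the 4 feasible schedules does better.

10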